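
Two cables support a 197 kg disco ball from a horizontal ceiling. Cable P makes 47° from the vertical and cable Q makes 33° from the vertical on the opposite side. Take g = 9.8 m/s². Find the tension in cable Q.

Angles from the horizontal: cable P is 90° − 47° = 43°, cable Q is 90° − 33° = 57°.
Weight W = 197 × 9.8 = 1931 N acts straight down.
Horizontal: T_P cos 43° = T_Q cos 57°  →  T_P = 0.7447 T_Q.
Vertical: T_P sin 43° + T_Q sin 57° = 1931.
Substituting the horizontal relation into the vertical equation gives 1.347 T_Q = 1931, so T_Q = 1434 N.

T_Q ≈ 1430 N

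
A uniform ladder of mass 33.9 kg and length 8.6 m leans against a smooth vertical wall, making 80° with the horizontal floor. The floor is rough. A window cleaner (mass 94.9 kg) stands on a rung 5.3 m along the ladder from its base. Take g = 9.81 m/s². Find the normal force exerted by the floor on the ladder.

ΣF_y = 0: N_floor = 33.9×9.81 + 94.9×9.81 = 1263.5 N.

N_floor ≈ 1260 N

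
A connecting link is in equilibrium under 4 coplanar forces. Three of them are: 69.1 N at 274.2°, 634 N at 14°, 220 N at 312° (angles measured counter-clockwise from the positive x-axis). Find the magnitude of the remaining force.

F ≈ 771 N

Sum the known components: ΣF_x = 767.4 N, ΣF_y = -79.03 N.
For equilibrium the remaining force must supply (−ΣF_x, −ΣF_y) = (-767.4, 79.03) N.
Magnitude = √((-767.4)² + (79.03)²) = 771.5 N; direction = atan2(79.03, -767.4) = 174.1°.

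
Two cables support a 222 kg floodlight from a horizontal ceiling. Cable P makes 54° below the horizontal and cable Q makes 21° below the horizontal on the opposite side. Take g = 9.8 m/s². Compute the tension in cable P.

Weight W = 222 × 9.8 = 2176 N acts straight down.
Horizontal: T_P cos 54° = T_Q cos 21°  →  T_Q = 0.6296 T_P.
Vertical: T_P sin 54° + T_Q sin 21° = 2176.
Substituting the horizontal relation into the vertical equation gives 1.035 T_P = 2176, so T_P = 2103 N.

T_P ≈ 2100 N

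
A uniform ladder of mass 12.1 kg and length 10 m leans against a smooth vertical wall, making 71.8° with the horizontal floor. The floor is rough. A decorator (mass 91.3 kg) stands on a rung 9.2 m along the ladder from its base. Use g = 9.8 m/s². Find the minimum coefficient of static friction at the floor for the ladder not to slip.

μ_min ≈ 0.286

ΣF_y = 0: N_floor = 12.1×9.8 + 91.3×9.8 = 1013.3 N.
Torques about the foot: N_wall · 10 sin 71.8° = 12.1×9.8×5 cos 71.8° + 91.3×9.8×9.2 cos 71.8° → N_wall = 290.14 N.
ΣF_x = 0: f_floor = N_wall = 290.14 N.
μ_min = f_floor / N_floor = 290.14 / 1013.3 = 0.2863.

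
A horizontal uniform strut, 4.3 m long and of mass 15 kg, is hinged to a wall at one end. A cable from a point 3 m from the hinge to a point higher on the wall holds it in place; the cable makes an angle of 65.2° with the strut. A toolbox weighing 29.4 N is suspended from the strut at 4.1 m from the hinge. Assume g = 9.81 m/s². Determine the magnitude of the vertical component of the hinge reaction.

|H_y| ≈ 30.9 N

Take torques about the hinge: T sin 65.2° · 3 = 15×9.81×2.15 + 29.4×4.1 = 436.91 N·m.
So T = 436.91 / (0.9078 × 3) = 160.43 N.
ΣF_y = 0: H_y = (15×9.81 + 29.4) − T sin 65.2° = 176.55 − 145.64 = 30.913 N.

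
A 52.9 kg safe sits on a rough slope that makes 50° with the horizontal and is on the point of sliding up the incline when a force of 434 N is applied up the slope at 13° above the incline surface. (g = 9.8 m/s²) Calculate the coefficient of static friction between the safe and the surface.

On the verge of sliding up the incline, friction is at its maximum μN and acts down the slope.
Perpendicular to incline: N = W cos 50° − P sin 13° = 333.2 − 97.63 = 235.6 N.
Along incline: P cos 13° − μN = W sin 50° → μ = −(W sin 50° − P cos 13°) / N = 0.1093.

μ ≈ 0.109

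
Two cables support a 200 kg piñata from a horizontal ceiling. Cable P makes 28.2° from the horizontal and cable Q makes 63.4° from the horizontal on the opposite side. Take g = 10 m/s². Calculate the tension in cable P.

Weight W = 200 × 10 = 2000 N acts straight down.
Horizontal: T_P cos 28.2° = T_Q cos 63.4°  →  T_Q = 1.968 T_P.
Vertical: T_P sin 28.2° + T_Q sin 63.4° = 2000.
Substituting the horizontal relation into the vertical equation gives 2.232 T_P = 2000, so T_P = 895.9 N.

T_P ≈ 896 N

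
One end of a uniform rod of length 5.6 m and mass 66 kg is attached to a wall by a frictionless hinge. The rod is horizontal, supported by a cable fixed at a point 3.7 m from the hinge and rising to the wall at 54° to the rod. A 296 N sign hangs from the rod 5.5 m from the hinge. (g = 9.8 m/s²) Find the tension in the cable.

Take torques about the hinge: T sin 54° · 3.7 = 66×9.8×2.8 + 296×5.5 = 3439 N·m.
So T = 3439 / (0.8090 × 3.7) = 1148.9 N.

T ≈ 1150 N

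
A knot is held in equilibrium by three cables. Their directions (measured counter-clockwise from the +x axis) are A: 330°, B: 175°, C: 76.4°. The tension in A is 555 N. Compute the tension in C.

T_C ≈ 237 N

Resolve: ΣF_x = 555 cos 330° + T_B cos 175° + T_C cos 76.4° = 0.
        ΣF_y = 555 sin 330° + T_B sin 175° + T_C sin 76.4° = 0.
The known terms sum to (480.6, -277.5) N, so -0.9962 T_B + 0.2351 T_C = -480.6 and 0.0872 T_B + 0.9720 T_C = 277.5.
Solving simultaneously: T_B = 538.5 N, T_C = 237.2 N.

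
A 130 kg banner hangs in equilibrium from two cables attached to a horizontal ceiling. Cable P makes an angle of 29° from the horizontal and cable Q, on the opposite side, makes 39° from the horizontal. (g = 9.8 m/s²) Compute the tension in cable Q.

T_Q ≈ 1200 N

Weight W = 130 × 9.8 = 1274 N acts straight down.
Horizontal: T_P cos 29° = T_Q cos 39°  →  T_P = 0.8886 T_Q.
Vertical: T_P sin 29° + T_Q sin 39° = 1274.
Substituting the horizontal relation into the vertical equation gives 1.06 T_Q = 1274, so T_Q = 1202 N.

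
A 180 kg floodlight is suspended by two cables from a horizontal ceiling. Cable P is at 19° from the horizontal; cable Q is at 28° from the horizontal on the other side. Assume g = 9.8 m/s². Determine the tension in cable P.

Weight W = 180 × 9.8 = 1764 N acts straight down.
Horizontal: T_P cos 19° = T_Q cos 28°  →  T_Q = 1.071 T_P.
Vertical: T_P sin 19° + T_Q sin 28° = 1764.
Substituting the horizontal relation into the vertical equation gives 0.8283 T_P = 1764, so T_P = 2130 N.

T_P ≈ 2130 N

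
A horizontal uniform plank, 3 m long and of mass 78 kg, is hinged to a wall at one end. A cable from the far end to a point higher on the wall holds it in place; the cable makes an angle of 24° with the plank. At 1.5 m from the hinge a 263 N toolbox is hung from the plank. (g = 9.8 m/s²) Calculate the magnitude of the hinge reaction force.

|H| ≈ 1260 N

Take torques about the hinge: T sin 24° · 3 = 78×9.8×1.5 + 263×1.5 = 1541.1 N·m.
So T = 1541.1 / (0.4067 × 3) = 1263 N.
ΣF_x = 0: H_x = T cos 24° = 1153.8 N.
ΣF_y = 0: H_y = (78×9.8 + 263) − T sin 24° = 1027.4 − 513.7 = 513.7 N.
|H| = √(H_x² + H_y²) = √((1153.8)² + (513.7)²) = 1263 N.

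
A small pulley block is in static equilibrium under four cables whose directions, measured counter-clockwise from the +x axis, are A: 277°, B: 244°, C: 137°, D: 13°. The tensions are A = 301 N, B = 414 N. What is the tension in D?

T_D ≈ 711 N

Resolve: ΣF_x = 301 cos 277° + 414 cos 244° + T_C cos 137° + T_D cos 13° = 0.
        ΣF_y = 301 sin 277° + 414 sin 244° + T_C sin 137° + T_D sin 13° = 0.
The known terms sum to (-144.8, -670.9) N, so -0.7314 T_C + 0.9744 T_D = 144.8 and 0.6820 T_C + 0.2250 T_D = 670.9.
Solving simultaneously: T_C = 749.2 N, T_D = 710.9 N.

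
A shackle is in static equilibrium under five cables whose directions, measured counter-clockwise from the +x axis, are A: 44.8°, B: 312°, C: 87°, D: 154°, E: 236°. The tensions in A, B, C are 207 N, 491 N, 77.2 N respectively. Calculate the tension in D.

Resolve: ΣF_x = 207 cos 44.8° + 491 cos 312° + 77.2 cos 87° + T_D cos 154° + T_E cos 236° = 0.
        ΣF_y = 207 sin 44.8° + 491 sin 312° + 77.2 sin 87° + T_D sin 154° + T_E sin 236° = 0.
The known terms sum to (479.5, -141.9) N, so -0.8988 T_D − 0.5592 T_E = -479.5 and 0.4384 T_D − 0.8290 T_E = 141.9.
Solving simultaneously: T_D = 481.5 N, T_E = 83.43 N.

T_D ≈ 482 N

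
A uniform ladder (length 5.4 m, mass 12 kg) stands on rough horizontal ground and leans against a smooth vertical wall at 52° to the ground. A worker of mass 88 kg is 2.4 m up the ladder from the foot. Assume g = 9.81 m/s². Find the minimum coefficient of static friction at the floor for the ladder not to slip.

ΣF_y = 0: N_floor = 12×9.81 + 88×9.81 = 981 N.
Torques about the foot: N_wall · 5.4 sin 52° = 12×9.81×2.7 cos 52° + 88×9.81×2.4 cos 52° → N_wall = 345.75 N.
ΣF_x = 0: f_floor = N_wall = 345.75 N.
μ_min = f_floor / N_floor = 345.75 / 981 = 0.3524.

μ_min ≈ 0.352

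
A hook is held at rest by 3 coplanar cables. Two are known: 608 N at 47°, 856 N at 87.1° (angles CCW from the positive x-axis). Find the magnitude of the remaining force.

Sum the known components: ΣF_x = 458 N, ΣF_y = 1300 N.
For equilibrium the remaining force must supply (−ΣF_x, −ΣF_y) = (-458, -1300) N.
Magnitude = √((-458)² + (-1300)²) = 1378 N; direction = atan2(-1300, -458) = 250.6°.

F ≈ 1380 N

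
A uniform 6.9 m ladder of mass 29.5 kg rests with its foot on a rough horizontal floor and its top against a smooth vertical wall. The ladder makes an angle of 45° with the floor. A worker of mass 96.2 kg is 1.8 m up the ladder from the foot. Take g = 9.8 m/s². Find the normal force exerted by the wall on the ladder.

Torques about the foot: N_wall · 6.9 sin 45° = 29.5×9.8×3.45 cos 45° + 96.2×9.8×1.8 cos 45° → N_wall = 390.49 N.

N_wall ≈ 390 N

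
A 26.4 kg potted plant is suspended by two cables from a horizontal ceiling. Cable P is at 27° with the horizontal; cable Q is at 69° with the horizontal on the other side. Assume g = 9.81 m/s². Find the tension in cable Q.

Weight W = 26.4 × 9.81 = 259 N acts straight down.
Horizontal: T_P cos 27° = T_Q cos 69°  →  T_P = 0.4022 T_Q.
Vertical: T_P sin 27° + T_Q sin 69° = 259.
Substituting the horizontal relation into the vertical equation gives 1.116 T_Q = 259, so T_Q = 232 N.

T_Q ≈ 232 N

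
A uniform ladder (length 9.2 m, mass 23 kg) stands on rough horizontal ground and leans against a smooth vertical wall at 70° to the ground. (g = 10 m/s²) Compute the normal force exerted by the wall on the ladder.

Torques about the foot: N_wall · 9.2 sin 70° = 23×10×4.6 cos 70° → N_wall = 41.857 N.

N_wall ≈ 41.9 N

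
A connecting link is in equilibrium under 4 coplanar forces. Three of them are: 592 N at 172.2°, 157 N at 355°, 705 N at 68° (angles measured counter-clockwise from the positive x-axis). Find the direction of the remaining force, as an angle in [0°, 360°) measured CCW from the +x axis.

θ ≈ 283°

Sum the known components: ΣF_x = -166 N, ΣF_y = 720.3 N.
For equilibrium the remaining force must supply (−ΣF_x, −ΣF_y) = (166, -720.3) N.
Magnitude = √((166)² + (-720.3)²) = 739.2 N; direction = atan2(-720.3, 166) = 283.0°.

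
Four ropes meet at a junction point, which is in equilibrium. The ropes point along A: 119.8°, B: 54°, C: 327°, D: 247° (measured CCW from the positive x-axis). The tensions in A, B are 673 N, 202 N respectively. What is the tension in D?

T_D ≈ 517 N

Resolve: ΣF_x = 673 cos 119.8° + 202 cos 54° + T_C cos 327° + T_D cos 247° = 0.
        ΣF_y = 673 sin 119.8° + 202 sin 54° + T_C sin 327° + T_D sin 247° = 0.
The known terms sum to (-215.7, 747.4) N, so 0.8387 T_C − 0.3907 T_D = 215.7 and -0.5446 T_C − 0.9205 T_D = -747.4.
Solving simultaneously: T_C = 498.2 N, T_D = 517.2 N.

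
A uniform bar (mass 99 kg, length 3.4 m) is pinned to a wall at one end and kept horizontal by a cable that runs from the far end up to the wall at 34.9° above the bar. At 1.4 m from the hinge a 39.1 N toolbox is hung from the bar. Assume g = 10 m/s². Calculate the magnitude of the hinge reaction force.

Take torques about the hinge: T sin 34.9° · 3.4 = 99×10×1.7 + 39.1×1.4 = 1737.7 N·m.
So T = 1737.7 / (0.5721 × 3.4) = 893.3 N.
ΣF_x = 0: H_x = T cos 34.9° = 732.64 N.
ΣF_y = 0: H_y = (99×10 + 39.1) − T sin 34.9° = 1029.1 − 511.1 = 518 N.
|H| = √(H_x² + H_y²) = √((732.64)² + (518)²) = 897.27 N.

|H| ≈ 897 N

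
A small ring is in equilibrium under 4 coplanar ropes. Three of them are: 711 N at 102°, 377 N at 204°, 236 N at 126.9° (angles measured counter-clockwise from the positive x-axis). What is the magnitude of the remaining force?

Sum the known components: ΣF_x = -633.9 N, ΣF_y = 730.8 N.
For equilibrium the remaining force must supply (−ΣF_x, −ΣF_y) = (633.9, -730.8) N.
Magnitude = √((633.9)² + (-730.8)²) = 967.5 N; direction = atan2(-730.8, 633.9) = 310.9°.

F ≈ 967 N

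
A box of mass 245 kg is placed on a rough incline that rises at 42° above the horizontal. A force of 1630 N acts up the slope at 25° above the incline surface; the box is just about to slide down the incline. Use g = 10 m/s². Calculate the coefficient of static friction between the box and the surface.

On the verge of sliding down the incline, friction is at its maximum μN and acts up the slope.
Perpendicular to incline: N = W cos 42° − P sin 25° = 1821 − 688.9 = 1132 N.
Along incline: P cos 25° + μN = W sin 42° → μ = (W sin 42° − P cos 25°) / N = 0.1432.

μ ≈ 0.143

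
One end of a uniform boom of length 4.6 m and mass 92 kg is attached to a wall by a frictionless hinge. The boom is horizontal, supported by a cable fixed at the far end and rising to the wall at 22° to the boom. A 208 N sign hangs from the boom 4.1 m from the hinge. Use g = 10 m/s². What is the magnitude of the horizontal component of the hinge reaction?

H_x ≈ 1600 N

Take torques about the hinge: T sin 22° · 4.6 = 92×10×2.3 + 208×4.1 = 2968.8 N·m.
So T = 2968.8 / (0.3746 × 4.6) = 1722.9 N.
ΣF_x = 0: H_x = T cos 22° = 1597.4 N.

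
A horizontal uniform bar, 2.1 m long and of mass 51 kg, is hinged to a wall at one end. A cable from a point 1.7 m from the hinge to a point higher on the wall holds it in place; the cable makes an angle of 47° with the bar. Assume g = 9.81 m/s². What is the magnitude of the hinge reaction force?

|H| ≈ 346 N

Take torques about the hinge: T sin 47° · 1.7 = 51×9.81×1.05 = 525.33 N·m.
So T = 525.33 / (0.7314 × 1.7) = 422.52 N.
ΣF_x = 0: H_x = T cos 47° = 288.16 N.
ΣF_y = 0: H_y = (51×9.81) − T sin 47° = 500.31 − 309.02 = 191.29 N.
|H| = √(H_x² + H_y²) = √((288.16)² + (191.29)²) = 345.88 N.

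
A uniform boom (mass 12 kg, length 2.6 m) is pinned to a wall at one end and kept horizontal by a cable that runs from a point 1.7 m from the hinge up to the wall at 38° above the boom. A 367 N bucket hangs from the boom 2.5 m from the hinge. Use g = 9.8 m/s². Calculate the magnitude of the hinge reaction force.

Take torques about the hinge: T sin 38° · 1.7 = 12×9.8×1.3 + 367×2.5 = 1070.4 N·m.
So T = 1070.4 / (0.6157 × 1.7) = 1022.7 N.
ΣF_x = 0: H_x = T cos 38° = 805.9 N.
ΣF_y = 0: H_y = (12×9.8 + 367) − T sin 38° = 484.6 − 629.64 = -145.04 N.
|H| = √(H_x² + H_y²) = √((805.9)² + (-145.04)²) = 818.84 N.

|H| ≈ 819 N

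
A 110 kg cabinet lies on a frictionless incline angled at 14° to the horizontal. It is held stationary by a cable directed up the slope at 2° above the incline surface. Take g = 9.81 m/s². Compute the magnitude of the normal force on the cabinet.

N ≈ 1040 N

Take axes along and perpendicular to the incline. Weight components: W sin 14° = 261.1 N down-slope, W cos 14° = 1047 N into the surface.
Along incline: T cos 2° = W sin 14° → T = 261.2 N.
Perpendicular: N = W cos 14° − T sin 2° = 1038 N.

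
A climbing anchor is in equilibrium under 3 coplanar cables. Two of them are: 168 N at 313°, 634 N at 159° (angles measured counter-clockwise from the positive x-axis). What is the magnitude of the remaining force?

Sum the known components: ΣF_x = -477.3 N, ΣF_y = 104.3 N.
For equilibrium the remaining force must supply (−ΣF_x, −ΣF_y) = (477.3, -104.3) N.
Magnitude = √((477.3)² + (-104.3)²) = 488.6 N; direction = atan2(-104.3, 477.3) = 347.7°.

F ≈ 489 N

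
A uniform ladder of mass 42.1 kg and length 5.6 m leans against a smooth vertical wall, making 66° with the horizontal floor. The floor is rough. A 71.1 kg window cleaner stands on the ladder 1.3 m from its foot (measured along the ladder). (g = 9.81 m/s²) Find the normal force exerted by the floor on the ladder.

N_floor ≈ 1110 N

ΣF_y = 0: N_floor = 42.1×9.81 + 71.1×9.81 = 1110.5 N.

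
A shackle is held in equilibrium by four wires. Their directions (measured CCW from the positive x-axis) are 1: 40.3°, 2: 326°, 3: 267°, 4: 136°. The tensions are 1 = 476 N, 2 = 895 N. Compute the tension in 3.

Resolve: ΣF_x = 476 cos 40.3° + 895 cos 326° + T_3 cos 267° + T_4 cos 136° = 0.
        ΣF_y = 476 sin 40.3° + 895 sin 326° + T_3 sin 267° + T_4 sin 136° = 0.
The known terms sum to (1105, -192.6) N, so -0.0523 T_3 − 0.7193 T_4 = -1105 and -0.9986 T_3 + 0.6947 T_4 = 192.6.
Solving simultaneously: T_3 = 833.5 N, T_4 = 1476 N.

T_3 ≈ 834 N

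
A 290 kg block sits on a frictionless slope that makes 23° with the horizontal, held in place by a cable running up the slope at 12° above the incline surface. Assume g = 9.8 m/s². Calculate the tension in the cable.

T ≈ 1140 N

Take axes along and perpendicular to the incline. Weight components: W sin 23° = 1110 N down-slope, W cos 23° = 2616 N into the surface.
Along incline: T cos 12° = W sin 23° → T = 1135 N.
Perpendicular: N = W cos 23° − T sin 12° = 2380 N.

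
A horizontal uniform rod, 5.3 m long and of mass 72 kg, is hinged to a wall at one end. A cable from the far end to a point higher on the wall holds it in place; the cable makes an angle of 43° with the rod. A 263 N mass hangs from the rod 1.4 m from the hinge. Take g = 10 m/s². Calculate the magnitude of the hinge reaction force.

Take torques about the hinge: T sin 43° · 5.3 = 72×10×2.65 + 263×1.4 = 2276.2 N·m.
So T = 2276.2 / (0.6820 × 5.3) = 629.73 N.
ΣF_x = 0: H_x = T cos 43° = 460.55 N.
ΣF_y = 0: H_y = (72×10 + 263) − T sin 43° = 983 − 429.47 = 553.53 N.
|H| = √(H_x² + H_y²) = √((460.55)² + (553.53)²) = 720.07 N.

|H| ≈ 720 N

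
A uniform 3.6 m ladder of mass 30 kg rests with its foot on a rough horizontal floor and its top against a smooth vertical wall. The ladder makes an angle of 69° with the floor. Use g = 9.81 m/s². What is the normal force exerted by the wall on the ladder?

Torques about the foot: N_wall · 3.6 sin 69° = 30×9.81×1.8 cos 69° → N_wall = 56.486 N.

N_wall ≈ 56.5 N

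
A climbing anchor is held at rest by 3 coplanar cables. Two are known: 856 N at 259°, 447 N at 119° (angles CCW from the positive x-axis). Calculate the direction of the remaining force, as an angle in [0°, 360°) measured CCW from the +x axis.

Sum the known components: ΣF_x = -380 N, ΣF_y = -449.3 N.
For equilibrium the remaining force must supply (−ΣF_x, −ΣF_y) = (380, 449.3) N.
Magnitude = √((380)² + (449.3)²) = 588.5 N; direction = atan2(449.3, 380) = 49.8°.

θ ≈ 49.8°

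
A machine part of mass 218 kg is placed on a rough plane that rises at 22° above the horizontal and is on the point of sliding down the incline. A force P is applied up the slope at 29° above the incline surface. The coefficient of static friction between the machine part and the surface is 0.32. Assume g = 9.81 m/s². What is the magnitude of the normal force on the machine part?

On the verge of sliding down the incline, friction equals μN and acts up the slope.
Perpendicular: N + P sin 29° = W cos 22° = 1983 N.
Along incline: P cos 29° + μN = W sin 22° with W sin 22° = 801.1 N.
Solving the pair for P and N: P = 231.6 N, N = 1871 N (and f = μN = 598.6 N).

N ≈ 1870 N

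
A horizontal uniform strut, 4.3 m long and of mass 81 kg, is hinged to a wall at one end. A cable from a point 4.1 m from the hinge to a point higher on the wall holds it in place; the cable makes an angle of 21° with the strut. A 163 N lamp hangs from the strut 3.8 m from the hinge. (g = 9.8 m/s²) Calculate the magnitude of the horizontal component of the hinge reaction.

H_x ≈ 1480 N

Take torques about the hinge: T sin 21° · 4.1 = 81×9.8×2.15 + 163×3.8 = 2326.1 N·m.
So T = 2326.1 / (0.3584 × 4.1) = 1583.1 N.
ΣF_x = 0: H_x = T cos 21° = 1478 N.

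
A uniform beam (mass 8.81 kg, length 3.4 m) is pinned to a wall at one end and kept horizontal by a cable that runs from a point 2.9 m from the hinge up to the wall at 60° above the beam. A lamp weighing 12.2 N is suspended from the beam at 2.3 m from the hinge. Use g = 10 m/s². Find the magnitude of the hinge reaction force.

Take torques about the hinge: T sin 60° · 2.9 = 8.81×10×1.7 + 12.2×2.3 = 177.83 N·m.
So T = 177.83 / (0.8660 × 2.9) = 70.807 N.
ΣF_x = 0: H_x = T cos 60° = 35.404 N.
ΣF_y = 0: H_y = (8.81×10 + 12.2) − T sin 60° = 100.3 − 61.321 = 38.979 N.
|H| = √(H_x² + H_y²) = √((35.404)² + (38.979)²) = 52.657 N.

|H| ≈ 52.7 N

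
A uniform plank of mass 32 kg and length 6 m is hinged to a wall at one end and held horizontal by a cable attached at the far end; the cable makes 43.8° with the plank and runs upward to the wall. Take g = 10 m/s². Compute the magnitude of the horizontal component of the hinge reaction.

H_x ≈ 167 N

Take torques about the hinge: T sin 43.8° · 6 = 32×10×3 = 960 N·m.
So T = 960 / (0.6921 × 6) = 231.17 N.
ΣF_x = 0: H_x = T cos 43.8° = 166.85 N.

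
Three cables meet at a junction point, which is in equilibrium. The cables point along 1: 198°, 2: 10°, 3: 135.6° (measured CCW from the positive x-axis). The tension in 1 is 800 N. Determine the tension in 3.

Resolve: ΣF_x = 800 cos 198° + T_2 cos 10° + T_3 cos 135.6° = 0.
        ΣF_y = 800 sin 198° + T_2 sin 10° + T_3 sin 135.6° = 0.
The known terms sum to (-760.8, -247.2) N, so 0.9848 T_2 − 0.7145 T_3 = 760.8 and 0.1736 T_2 + 0.6997 T_3 = 247.2.
Solving simultaneously: T_2 = 871.9 N, T_3 = 136.9 N.

T_3 ≈ 137 N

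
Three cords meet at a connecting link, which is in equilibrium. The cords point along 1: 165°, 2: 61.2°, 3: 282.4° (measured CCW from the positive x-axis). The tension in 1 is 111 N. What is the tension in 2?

T_2 ≈ 150 N

Resolve: ΣF_x = 111 cos 165° + T_2 cos 61.2° + T_3 cos 282.4° = 0.
        ΣF_y = 111 sin 165° + T_2 sin 61.2° + T_3 sin 282.4° = 0.
The known terms sum to (-107.2, 28.73) N, so 0.4818 T_2 + 0.2147 T_3 = 107.2 and 0.8763 T_2 − 0.9767 T_3 = -28.73.
Solving simultaneously: T_2 = 149.6 N, T_3 = 163.7 N.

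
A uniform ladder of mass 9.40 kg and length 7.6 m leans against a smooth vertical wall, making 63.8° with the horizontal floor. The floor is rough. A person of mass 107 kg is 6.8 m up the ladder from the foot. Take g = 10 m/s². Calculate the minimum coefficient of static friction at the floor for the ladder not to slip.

ΣF_y = 0: N_floor = 9.40×10 + 107×10 = 1164 N.
Torques about the foot: N_wall · 7.6 sin 63.8° = 9.40×10×3.8 cos 63.8° + 107×10×6.8 cos 63.8° → N_wall = 494.21 N.
ΣF_x = 0: f_floor = N_wall = 494.21 N.
μ_min = f_floor / N_floor = 494.21 / 1164 = 0.4246.

μ_min ≈ 0.425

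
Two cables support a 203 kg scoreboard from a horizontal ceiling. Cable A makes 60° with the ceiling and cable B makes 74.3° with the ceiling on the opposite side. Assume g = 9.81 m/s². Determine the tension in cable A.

T_A ≈ 753 N

Weight W = 203 × 9.81 = 1991 N acts straight down.
Horizontal: T_A cos 60° = T_B cos 74.3°  →  T_B = 1.848 T_A.
Vertical: T_A sin 60° + T_B sin 74.3° = 1991.
Substituting the horizontal relation into the vertical equation gives 2.645 T_A = 1991, so T_A = 753 N.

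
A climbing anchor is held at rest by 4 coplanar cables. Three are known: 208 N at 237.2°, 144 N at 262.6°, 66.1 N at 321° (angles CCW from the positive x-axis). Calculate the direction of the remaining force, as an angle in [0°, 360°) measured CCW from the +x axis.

θ ≈ 77.5°

Sum the known components: ΣF_x = -79.85 N, ΣF_y = -359.2 N.
For equilibrium the remaining force must supply (−ΣF_x, −ΣF_y) = (79.85, 359.2) N.
Magnitude = √((79.85)² + (359.2)²) = 368 N; direction = atan2(359.2, 79.85) = 77.5°.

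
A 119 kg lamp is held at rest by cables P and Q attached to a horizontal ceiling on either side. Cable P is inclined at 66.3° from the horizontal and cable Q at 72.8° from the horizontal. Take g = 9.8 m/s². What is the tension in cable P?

T_P ≈ 527 N

Weight W = 119 × 9.8 = 1166 N acts straight down.
Horizontal: T_P cos 66.3° = T_Q cos 72.8°  →  T_Q = 1.359 T_P.
Vertical: T_P sin 66.3° + T_Q sin 72.8° = 1166.
Substituting the horizontal relation into the vertical equation gives 2.214 T_P = 1166, so T_P = 526.7 N.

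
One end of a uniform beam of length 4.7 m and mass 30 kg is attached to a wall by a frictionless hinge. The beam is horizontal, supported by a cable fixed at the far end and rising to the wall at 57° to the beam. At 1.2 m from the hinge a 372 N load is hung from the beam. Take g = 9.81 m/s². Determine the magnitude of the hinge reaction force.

|H| ≈ 452 N

Take torques about the hinge: T sin 57° · 4.7 = 30×9.81×2.35 + 372×1.2 = 1138 N·m.
So T = 1138 / (0.8387 × 4.7) = 288.71 N.
ΣF_x = 0: H_x = T cos 57° = 157.24 N.
ΣF_y = 0: H_y = (30×9.81 + 372) − T sin 57° = 666.3 − 242.13 = 424.17 N.
|H| = √(H_x² + H_y²) = √((157.24)² + (424.17)²) = 452.38 N.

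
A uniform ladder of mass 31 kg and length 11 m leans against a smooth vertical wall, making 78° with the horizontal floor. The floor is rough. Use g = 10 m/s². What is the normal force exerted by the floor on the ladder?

ΣF_y = 0: N_floor = 31×10 = 310 N.

N_floor ≈ 310 N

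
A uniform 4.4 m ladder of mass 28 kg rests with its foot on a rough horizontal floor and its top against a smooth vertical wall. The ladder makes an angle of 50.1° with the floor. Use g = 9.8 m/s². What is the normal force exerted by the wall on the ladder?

N_wall ≈ 115 N

Torques about the foot: N_wall · 4.4 sin 50.1° = 28×9.8×2.2 cos 50.1° → N_wall = 114.72 N.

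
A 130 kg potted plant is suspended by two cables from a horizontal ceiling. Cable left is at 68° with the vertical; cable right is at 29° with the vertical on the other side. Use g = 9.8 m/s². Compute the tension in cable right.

Angles from the horizontal: cable left is 90° − 68° = 22°, cable right is 90° − 29° = 61°.
Weight W = 130 × 9.8 = 1274 N acts straight down.
Horizontal: T_left cos 22° = T_right cos 61°  →  T_left = 0.5229 T_right.
Vertical: T_left sin 22° + T_right sin 61° = 1274.
Substituting the horizontal relation into the vertical equation gives 1.07 T_right = 1274, so T_right = 1190 N.

T_right ≈ 1190 N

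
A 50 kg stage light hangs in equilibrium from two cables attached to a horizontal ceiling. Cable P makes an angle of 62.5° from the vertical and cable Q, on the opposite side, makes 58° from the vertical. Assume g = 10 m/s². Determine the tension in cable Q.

Angles from the horizontal: cable P is 90° − 62.5° = 27.5°, cable Q is 90° − 58° = 32°.
Weight W = 50 × 10 = 500 N acts straight down.
Horizontal: T_P cos 27.5° = T_Q cos 32°  →  T_P = 0.9561 T_Q.
Vertical: T_P sin 27.5° + T_Q sin 32° = 500.
Substituting the horizontal relation into the vertical equation gives 0.9714 T_Q = 500, so T_Q = 514.7 N.

T_Q ≈ 515 N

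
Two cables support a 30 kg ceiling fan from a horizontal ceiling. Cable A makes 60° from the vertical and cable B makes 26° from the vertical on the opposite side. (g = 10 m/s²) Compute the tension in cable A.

T_A ≈ 132 N

Angles from the horizontal: cable A is 90° − 60° = 30°, cable B is 90° − 26° = 64°.
Weight W = 30 × 10 = 300 N acts straight down.
Horizontal: T_A cos 30° = T_B cos 64°  →  T_B = 1.976 T_A.
Vertical: T_A sin 30° + T_B sin 64° = 300.
Substituting the horizontal relation into the vertical equation gives 2.276 T_A = 300, so T_A = 131.8 N.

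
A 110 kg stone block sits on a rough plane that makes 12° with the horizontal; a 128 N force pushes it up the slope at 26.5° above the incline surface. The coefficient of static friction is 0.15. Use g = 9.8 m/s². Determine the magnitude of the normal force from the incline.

Axes along / perpendicular to the incline. W sin 12° = 224.1 N down-slope; W cos 12° = 1054 N into the surface.
Perpendicular: N = W cos 12° − P sin 26.5° = 1054 − 57.11 = 997.3 N.
Along incline: P cos 26.5° + f = W sin 12° (friction acts up-slope) → f = 224.1 − 114.6 = 109.6 N.
|f| = 109.6 N ≤ μN = 149.6 N, so the stone block is indeed static.

N ≈ 997 N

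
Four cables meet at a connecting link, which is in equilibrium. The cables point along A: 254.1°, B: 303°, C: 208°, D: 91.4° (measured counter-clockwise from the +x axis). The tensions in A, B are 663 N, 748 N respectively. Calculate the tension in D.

T_D ≈ 1370 N

Resolve: ΣF_x = 663 cos 254.1° + 748 cos 303° + T_C cos 208° + T_D cos 91.4° = 0.
        ΣF_y = 663 sin 254.1° + 748 sin 303° + T_C sin 208° + T_D sin 91.4° = 0.
The known terms sum to (225.8, -1265) N, so -0.8829 T_C − 0.0244 T_D = -225.8 and -0.4695 T_C + 0.9997 T_D = 1265.
Solving simultaneously: T_C = 217.8 N, T_D = 1368 N.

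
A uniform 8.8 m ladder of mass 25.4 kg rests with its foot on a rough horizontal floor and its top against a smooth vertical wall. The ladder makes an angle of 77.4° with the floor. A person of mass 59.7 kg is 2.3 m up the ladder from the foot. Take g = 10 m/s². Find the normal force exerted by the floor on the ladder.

ΣF_y = 0: N_floor = 25.4×10 + 59.7×10 = 851 N.

N_floor ≈ 851 N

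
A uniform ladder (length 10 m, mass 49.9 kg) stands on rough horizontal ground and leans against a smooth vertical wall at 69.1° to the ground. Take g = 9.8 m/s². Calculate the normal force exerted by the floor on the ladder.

ΣF_y = 0: N_floor = 49.9×9.8 = 489.02 N.

N_floor ≈ 489 N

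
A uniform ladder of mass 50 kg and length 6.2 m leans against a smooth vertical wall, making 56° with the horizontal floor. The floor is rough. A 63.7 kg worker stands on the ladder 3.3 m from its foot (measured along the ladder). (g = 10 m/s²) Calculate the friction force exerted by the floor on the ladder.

Torques about the foot: N_wall · 6.2 sin 56° = 50×10×3.1 cos 56° + 63.7×10×3.3 cos 56° → N_wall = 397.32 N.
ΣF_x = 0: f_floor = N_wall = 397.32 N.

f ≈ 397 N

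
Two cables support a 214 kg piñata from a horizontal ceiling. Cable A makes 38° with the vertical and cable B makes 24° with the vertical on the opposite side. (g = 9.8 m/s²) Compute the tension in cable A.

T_A ≈ 966 N

Angles from the horizontal: cable A is 90° − 38° = 52°, cable B is 90° − 24° = 66°.
Weight W = 214 × 9.8 = 2097 N acts straight down.
Horizontal: T_A cos 52° = T_B cos 66°  →  T_B = 1.514 T_A.
Vertical: T_A sin 52° + T_B sin 66° = 2097.
Substituting the horizontal relation into the vertical equation gives 2.171 T_A = 2097, so T_A = 966.1 N.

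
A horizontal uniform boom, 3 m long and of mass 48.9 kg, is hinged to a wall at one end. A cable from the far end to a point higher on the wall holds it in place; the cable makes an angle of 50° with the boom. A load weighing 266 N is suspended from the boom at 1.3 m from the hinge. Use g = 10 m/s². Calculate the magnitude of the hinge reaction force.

Take torques about the hinge: T sin 50° · 3 = 48.9×10×1.5 + 266×1.3 = 1079.3 N·m.
So T = 1079.3 / (0.7660 × 3) = 469.64 N.
ΣF_x = 0: H_x = T cos 50° = 301.88 N.
ΣF_y = 0: H_y = (48.9×10 + 266) − T sin 50° = 755 − 359.77 = 395.23 N.
|H| = √(H_x² + H_y²) = √((301.88)² + (395.23)²) = 497.33 N.

|H| ≈ 497 N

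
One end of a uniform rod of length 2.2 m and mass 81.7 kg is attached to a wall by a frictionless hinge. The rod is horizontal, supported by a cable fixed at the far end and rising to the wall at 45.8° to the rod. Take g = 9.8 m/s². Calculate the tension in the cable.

T ≈ 558 N

Take torques about the hinge: T sin 45.8° · 2.2 = 81.7×9.8×1.1 = 880.73 N·m.
So T = 880.73 / (0.7169 × 2.2) = 558.41 N.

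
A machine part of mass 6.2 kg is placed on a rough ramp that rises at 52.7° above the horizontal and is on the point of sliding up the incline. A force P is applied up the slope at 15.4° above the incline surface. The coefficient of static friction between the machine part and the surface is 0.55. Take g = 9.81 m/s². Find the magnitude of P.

On the verge of sliding up the incline, friction equals μN and acts down the slope.
Perpendicular: N + P sin 15.4° = W cos 52.7° = 36.86 N.
Along incline: P cos 15.4° = W sin 52.7° + μN  with W sin 52.7° = 48.38 N.
Solving the pair for P and N: P = 61.84 N, N = 20.43 N (and f = μN = 11.24 N).

P ≈ 61.8 N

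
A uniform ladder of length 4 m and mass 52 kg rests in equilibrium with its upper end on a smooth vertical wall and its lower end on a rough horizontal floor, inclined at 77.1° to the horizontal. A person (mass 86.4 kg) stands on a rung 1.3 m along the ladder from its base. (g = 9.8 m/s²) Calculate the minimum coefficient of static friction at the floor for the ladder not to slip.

ΣF_y = 0: N_floor = 52×9.8 + 86.4×9.8 = 1356.3 N.
Torques about the foot: N_wall · 4 sin 77.1° = 52×9.8×2 cos 77.1° + 86.4×9.8×1.3 cos 77.1° → N_wall = 121.38 N.
ΣF_x = 0: f_floor = N_wall = 121.38 N.
μ_min = f_floor / N_floor = 121.38 / 1356.3 = 0.08949.

μ_min ≈ 0.0895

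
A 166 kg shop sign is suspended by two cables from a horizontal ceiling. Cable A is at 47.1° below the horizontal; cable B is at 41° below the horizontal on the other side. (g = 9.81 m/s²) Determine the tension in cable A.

Weight W = 166 × 9.81 = 1628 N acts straight down.
Horizontal: T_A cos 47.1° = T_B cos 41°  →  T_B = 0.902 T_A.
Vertical: T_A sin 47.1° + T_B sin 41° = 1628.
Substituting the horizontal relation into the vertical equation gives 1.324 T_A = 1628, so T_A = 1230 N.

T_A ≈ 1230 N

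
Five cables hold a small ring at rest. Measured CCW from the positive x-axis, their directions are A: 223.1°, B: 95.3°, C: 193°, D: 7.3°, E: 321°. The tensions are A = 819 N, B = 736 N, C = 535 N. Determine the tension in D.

Resolve: ΣF_x = 819 cos 223.1° + 736 cos 95.3° + 535 cos 193° + T_D cos 7.3° + T_E cos 321° = 0.
        ΣF_y = 819 sin 223.1° + 736 sin 95.3° + 535 sin 193° + T_D sin 7.3° + T_E sin 321° = 0.
The known terms sum to (-1187, 52.9) N, so 0.9919 T_D + 0.7771 T_E = 1187 and 0.1271 T_D − 0.6293 T_E = -52.9.
Solving simultaneously: T_D = 976.6 N, T_E = 281.3 N.

T_D ≈ 977 N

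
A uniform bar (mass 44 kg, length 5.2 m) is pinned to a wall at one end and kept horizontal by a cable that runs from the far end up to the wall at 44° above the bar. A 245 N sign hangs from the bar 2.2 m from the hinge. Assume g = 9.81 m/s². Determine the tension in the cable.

Take torques about the hinge: T sin 44° · 5.2 = 44×9.81×2.6 + 245×2.2 = 1661.3 N·m.
So T = 1661.3 / (0.6947 × 5.2) = 459.9 N.

T ≈ 460 N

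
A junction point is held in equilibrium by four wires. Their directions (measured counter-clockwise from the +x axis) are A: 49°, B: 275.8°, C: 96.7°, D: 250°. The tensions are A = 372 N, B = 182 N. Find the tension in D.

Resolve: ΣF_x = 372 cos 49° + 182 cos 275.8° + T_C cos 96.7° + T_D cos 250° = 0.
        ΣF_y = 372 sin 49° + 182 sin 275.8° + T_C sin 96.7° + T_D sin 250° = 0.
The known terms sum to (262.4, 99.68) N, so -0.1167 T_C − 0.3420 T_D = -262.4 and 0.9932 T_C − 0.9397 T_D = -99.68.
Solving simultaneously: T_C = 473 N, T_D = 606 N.

T_D ≈ 606 N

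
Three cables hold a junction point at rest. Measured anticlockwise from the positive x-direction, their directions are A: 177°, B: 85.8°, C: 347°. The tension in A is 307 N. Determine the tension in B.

Resolve: ΣF_x = 307 cos 177° + T_B cos 85.8° + T_C cos 347° = 0.
        ΣF_y = 307 sin 177° + T_B sin 85.8° + T_C sin 347° = 0.
The known terms sum to (-306.6, 16.07) N, so 0.0732 T_B + 0.9744 T_C = 306.6 and 0.9973 T_B − 0.2250 T_C = -16.07.
Solving simultaneously: T_B = 53.95 N, T_C = 310.6 N.

T_B ≈ 53.9 N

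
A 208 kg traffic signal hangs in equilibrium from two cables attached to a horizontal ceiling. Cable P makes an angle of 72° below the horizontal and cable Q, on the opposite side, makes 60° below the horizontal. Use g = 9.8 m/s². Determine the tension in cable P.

T_P ≈ 1370 N

Weight W = 208 × 9.8 = 2038 N acts straight down.
Horizontal: T_P cos 72° = T_Q cos 60°  →  T_Q = 0.618 T_P.
Vertical: T_P sin 72° + T_Q sin 60° = 2038.
Substituting the horizontal relation into the vertical equation gives 1.486 T_P = 2038, so T_P = 1371 N.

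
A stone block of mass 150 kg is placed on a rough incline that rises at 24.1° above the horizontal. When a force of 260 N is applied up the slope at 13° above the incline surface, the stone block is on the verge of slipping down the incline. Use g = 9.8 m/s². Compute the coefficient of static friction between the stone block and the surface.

On the verge of sliding down the incline, friction is at its maximum μN and acts up the slope.
Perpendicular to incline: N = W cos 24.1° − P sin 13° = 1342 − 58.49 = 1283 N.
Along incline: P cos 13° + μN = W sin 24.1° → μ = (W sin 24.1° − P cos 13°) / N = 0.2703.

μ ≈ 0.270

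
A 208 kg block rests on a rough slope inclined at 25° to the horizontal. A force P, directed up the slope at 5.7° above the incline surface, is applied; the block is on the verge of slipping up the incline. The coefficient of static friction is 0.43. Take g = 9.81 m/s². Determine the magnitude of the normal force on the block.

N ≈ 1690 N

On the verge of sliding up the incline, friction equals μN and acts down the slope.
Perpendicular: N + P sin 5.7° = W cos 25° = 1849 N.
Along incline: P cos 5.7° = W sin 25° + μN  with W sin 25° = 862.3 N.
Solving the pair for P and N: P = 1597 N, N = 1691 N (and f = μN = 727 N).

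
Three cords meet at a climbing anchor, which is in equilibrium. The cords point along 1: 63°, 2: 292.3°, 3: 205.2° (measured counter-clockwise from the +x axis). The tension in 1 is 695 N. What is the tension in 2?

Resolve: ΣF_x = 695 cos 63° + T_2 cos 292.3° + T_3 cos 205.2° = 0.
        ΣF_y = 695 sin 63° + T_2 sin 292.3° + T_3 sin 205.2° = 0.
The known terms sum to (315.5, 619.2) N, so 0.3795 T_2 − 0.9048 T_3 = -315.5 and -0.9252 T_2 − 0.4258 T_3 = -619.2.
Solving simultaneously: T_2 = 426.5 N, T_3 = 527.6 N.

T_2 ≈ 427 N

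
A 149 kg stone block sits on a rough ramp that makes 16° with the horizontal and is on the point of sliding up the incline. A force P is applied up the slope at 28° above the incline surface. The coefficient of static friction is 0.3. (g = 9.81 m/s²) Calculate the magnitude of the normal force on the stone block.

N ≈ 1030 N

On the verge of sliding up the incline, friction equals μN and acts down the slope.
Perpendicular: N + P sin 28° = W cos 16° = 1405 N.
Along incline: P cos 28° = W sin 16° + μN  with W sin 16° = 402.9 N.
Solving the pair for P and N: P = 805.3 N, N = 1027 N (and f = μN = 308.1 N).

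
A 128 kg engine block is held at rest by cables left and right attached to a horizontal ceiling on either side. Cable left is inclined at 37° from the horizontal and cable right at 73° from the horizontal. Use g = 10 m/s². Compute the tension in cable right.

T_right ≈ 1090 N

Weight W = 128 × 10 = 1280 N acts straight down.
Horizontal: T_left cos 37° = T_right cos 73°  →  T_left = 0.3661 T_right.
Vertical: T_left sin 37° + T_right sin 73° = 1280.
Substituting the horizontal relation into the vertical equation gives 1.177 T_right = 1280, so T_right = 1088 N.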